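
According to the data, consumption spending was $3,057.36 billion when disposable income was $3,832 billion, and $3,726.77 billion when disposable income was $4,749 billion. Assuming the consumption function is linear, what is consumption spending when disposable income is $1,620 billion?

C = 1442.6

MPC = (3726.77 − 3057.36)/(4749 − 3832) = 669.41/917 = 0.73
a = 3057.36 − 0.73(3832) = 3057.36 − 2797.36 = 260
C = 260 + 0.73(1620) = 260 + 1182.6 = 1442.6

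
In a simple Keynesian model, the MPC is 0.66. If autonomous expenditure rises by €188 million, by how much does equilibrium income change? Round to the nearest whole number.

ΔY ≈ 553

The multiplier is 1/(1 − MPC) = 1/0.34.
ΔY = 188/0.34 = 552.94 ≈ 553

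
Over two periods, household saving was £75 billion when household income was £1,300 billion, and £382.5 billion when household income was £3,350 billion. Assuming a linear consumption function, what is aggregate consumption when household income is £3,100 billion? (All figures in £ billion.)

C = 2755

MPS = ΔS/ΔY = (382.5 − 75)/(3350 − 1300) = 307.5/2050 = 0.15
MPC = 1 − MPS = 0.85
Autonomous saving = 75 − 0.15(1300) = -120, so a = 120
C = 120 + 0.85(3100) = 120 + 2635 = 2755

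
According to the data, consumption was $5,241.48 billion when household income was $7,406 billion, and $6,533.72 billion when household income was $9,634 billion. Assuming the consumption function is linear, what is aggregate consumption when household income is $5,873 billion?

C = 4352.34

MPC = (6533.72 − 5241.48)/(9634 − 7406) = 1292.24/2228 = 0.58
a = 5241.48 − 0.58(7406) = 5241.48 − 4295.48 = 946
C = 946 + 0.58(5873) = 946 + 3406.34 = 4352.34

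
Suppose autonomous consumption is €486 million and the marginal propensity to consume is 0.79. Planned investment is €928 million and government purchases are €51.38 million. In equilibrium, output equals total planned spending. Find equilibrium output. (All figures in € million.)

Y = 6978

Y = C + I + G = 486 + 0.79Y + 928 + 51.38
Y − 0.79Y = 1465.38
0.21Y = 1465.38, so Y = 1465.38/0.21 = 6978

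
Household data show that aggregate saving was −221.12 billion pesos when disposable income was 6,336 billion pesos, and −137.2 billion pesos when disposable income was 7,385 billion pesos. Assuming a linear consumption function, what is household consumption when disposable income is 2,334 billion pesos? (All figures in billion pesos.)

C = 2875.28

MPS = ΔS/ΔY = (-137.2 − (-221.12))/(7385 − 6336) = 83.92/1049 = 0.08
MPC = 1 − MPS = 0.92
Autonomous saving = -221.12 − 0.08(6336) = -728, so a = 728
C = 728 + 0.92(2334) = 728 + 2147.28 = 2875.28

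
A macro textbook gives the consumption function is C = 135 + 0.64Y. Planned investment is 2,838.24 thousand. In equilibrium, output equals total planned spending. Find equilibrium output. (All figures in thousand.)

Y = C + I = 135 + 0.64Y + 2838.24
Y − 0.64Y = 2973.24
0.36Y = 2973.24, so Y = 2973.24/0.36 = 8259

Y = 8259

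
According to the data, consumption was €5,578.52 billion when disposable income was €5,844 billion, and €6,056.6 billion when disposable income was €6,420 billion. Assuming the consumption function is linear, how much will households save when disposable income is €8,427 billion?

S = 704.59

MPC = (6056.6 − 5578.52)/(6420 − 5844) = 478.08/576 = 0.83
a = 5578.52 − 0.83(5844) = 5578.52 − 4850.52 = 728
C = 728 + 0.83(8427) = 7722.41
S = 8427 − 7722.41 = 704.59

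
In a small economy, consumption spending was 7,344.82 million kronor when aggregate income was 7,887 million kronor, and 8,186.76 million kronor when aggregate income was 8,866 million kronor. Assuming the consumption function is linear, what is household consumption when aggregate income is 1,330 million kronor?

MPC = (8186.76 − 7344.82)/(8866 − 7887) = 841.94/979 = 0.86
a = 7344.82 − 0.86(7887) = 7344.82 − 6782.82 = 562
C = 562 + 0.86(1330) = 562 + 1143.8 = 1705.8

C = 1705.8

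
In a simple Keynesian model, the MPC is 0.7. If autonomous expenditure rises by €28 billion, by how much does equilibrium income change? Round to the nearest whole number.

ΔY ≈ 93

The multiplier is 1/(1 − MPC) = 1/0.3.
ΔY = 28/0.3 = 93.33 ≈ 93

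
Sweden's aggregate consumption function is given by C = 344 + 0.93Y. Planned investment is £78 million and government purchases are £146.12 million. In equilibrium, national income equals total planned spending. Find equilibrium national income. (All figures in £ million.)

Y = C + I + G = 344 + 0.93Y + 78 + 146.12
Y − 0.93Y = 568.12
0.07Y = 568.12, so Y = 568.12/0.07 = 8116

Y = 8116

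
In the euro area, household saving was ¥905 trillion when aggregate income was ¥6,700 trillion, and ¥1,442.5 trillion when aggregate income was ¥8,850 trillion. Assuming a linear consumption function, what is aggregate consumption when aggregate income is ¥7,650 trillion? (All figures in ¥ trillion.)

MPS = ΔS/ΔY = (1442.5 − 905)/(8850 − 6700) = 537.5/2150 = 0.25
MPC = 1 − MPS = 0.75
Autonomous saving = 905 − 0.25(6700) = -770, so a = 770
C = 770 + 0.75(7650) = 770 + 5737.5 = 6507.5

C = 6507.5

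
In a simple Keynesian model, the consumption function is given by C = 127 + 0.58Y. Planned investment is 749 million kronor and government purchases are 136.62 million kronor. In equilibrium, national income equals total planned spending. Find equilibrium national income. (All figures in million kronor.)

Y = C + I + G = 127 + 0.58Y + 749 + 136.62
Y − 0.58Y = 1012.62
0.42Y = 1012.62, so Y = 1012.62/0.42 = 2411

Y = 2411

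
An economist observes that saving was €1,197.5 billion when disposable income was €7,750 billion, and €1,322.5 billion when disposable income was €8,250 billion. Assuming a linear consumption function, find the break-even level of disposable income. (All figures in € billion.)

Y = 2960

MPS = ΔS/ΔY = (1322.5 − 1197.5)/(8250 − 7750) = 125/500 = 0.25
MPC = 1 − MPS = 0.75
From S(7750) = 1197.5: −a + 0.25(7750) = 1197.5, so a = 1937.5 − 1197.5 = 740
Break-even (S = 0): Y = a/MPS = 740/0.25 = 2960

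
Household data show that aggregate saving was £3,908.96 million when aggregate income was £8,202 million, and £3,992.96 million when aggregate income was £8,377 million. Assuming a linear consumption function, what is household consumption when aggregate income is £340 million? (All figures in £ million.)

MPS = ΔS/ΔY = (3992.96 − 3908.96)/(8377 − 8202) = 84/175 = 0.48
MPC = 1 − MPS = 0.52
Autonomous saving = 3908.96 − 0.48(8202) = -28, so a = 28
C = 28 + 0.52(340) = 28 + 176.8 = 204.8

C = 204.8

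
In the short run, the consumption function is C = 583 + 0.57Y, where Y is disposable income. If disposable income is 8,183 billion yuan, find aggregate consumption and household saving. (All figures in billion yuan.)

C = 583 + 0.57(8183) = 583 + 4664.31 = 5247.31
S = Y − C = 8183 − 5247.31 = 2935.69

C = 5247.31; S = 2935.69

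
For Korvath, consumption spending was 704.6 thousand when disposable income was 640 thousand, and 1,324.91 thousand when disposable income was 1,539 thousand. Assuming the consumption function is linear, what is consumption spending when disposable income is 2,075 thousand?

MPC = (1324.91 − 704.6)/(1539 − 640) = 620.31/899 = 0.69
a = 704.6 − 0.69(640) = 704.6 − 441.6 = 263
C = 263 + 0.69(2075) = 263 + 1431.75 = 1694.75

C = 1694.75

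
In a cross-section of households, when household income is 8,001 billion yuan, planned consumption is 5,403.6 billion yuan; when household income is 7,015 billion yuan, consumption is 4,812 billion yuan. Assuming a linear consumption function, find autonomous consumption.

a = 603

MPC = ΔC/ΔY = (5403.6 − 4812)/(8001 − 7015) = 591.6/986 = 0.6
a = C − MPC·Y = 4812 − 0.6(7015) = 4812 − 4209 = 603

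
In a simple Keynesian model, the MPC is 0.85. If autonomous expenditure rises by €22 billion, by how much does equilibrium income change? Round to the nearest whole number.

The multiplier is 1/(1 − MPC) = 1/0.15.
ΔY = 22/0.15 = 146.67 ≈ 147

ΔY ≈ 147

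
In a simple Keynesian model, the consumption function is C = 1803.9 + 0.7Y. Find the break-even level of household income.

Y = 6013

At break-even, C = Y: 1803.9 + 0.7Y = Y
0.3Y = 1803.9, so Y = 1803.9/0.3 = 6013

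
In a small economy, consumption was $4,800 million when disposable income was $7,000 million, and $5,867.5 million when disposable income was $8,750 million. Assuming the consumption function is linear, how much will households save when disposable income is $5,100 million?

S = 1459

MPC = (5867.5 − 4800)/(8750 − 7000) = 1067.5/1750 = 0.61
a = 4800 − 0.61(7000) = 4800 − 4270 = 530
C = 530 + 0.61(5100) = 3641
S = 5100 − 3641 = 1459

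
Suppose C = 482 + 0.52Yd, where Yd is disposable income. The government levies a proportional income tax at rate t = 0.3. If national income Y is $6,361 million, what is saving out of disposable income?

S = 1655.296

Yd = (1 − 0.3)(6361) = 0.7(6361) = 4452.7
C = 482 + 0.52(4452.7) = 482 + 2315.404 = 2797.404
S = Yd − C = 4452.7 − 2797.404 = 1655.296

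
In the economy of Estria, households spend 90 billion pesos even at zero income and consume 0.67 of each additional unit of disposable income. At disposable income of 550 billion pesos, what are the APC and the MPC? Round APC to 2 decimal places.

MPC = 0.67 (the slope of the consumption function)
C = 90 + 0.67(550) = 458.5, so APC = 458.5/550 = 0.83

APC = 0.83; MPC = 0.67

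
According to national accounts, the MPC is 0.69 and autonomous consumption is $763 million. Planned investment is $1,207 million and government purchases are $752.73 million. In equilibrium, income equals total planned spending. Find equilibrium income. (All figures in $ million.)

Y = 8783

Y = C + I + G = 763 + 0.69Y + 1207 + 752.73
Y − 0.69Y = 2722.73
0.31Y = 2722.73, so Y = 2722.73/0.31 = 8783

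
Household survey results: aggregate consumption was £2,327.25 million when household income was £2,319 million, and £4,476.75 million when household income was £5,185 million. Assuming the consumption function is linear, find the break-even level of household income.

MPC = (4476.75 − 2327.25)/(5185 − 2319) = 2149.5/2866 = 0.75
a = 2327.25 − 0.75(2319) = 2327.25 − 1739.25 = 588
Break-even: Y = a/(1−MPC) = 588/0.25 = 2352

Y = 2352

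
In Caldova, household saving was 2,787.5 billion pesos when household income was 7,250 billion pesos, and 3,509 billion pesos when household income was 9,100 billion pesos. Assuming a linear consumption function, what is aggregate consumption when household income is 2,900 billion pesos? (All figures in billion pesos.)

MPS = ΔS/ΔY = (3509 − 2787.5)/(9100 − 7250) = 721.5/1850 = 0.39
MPC = 1 − MPS = 0.61
Autonomous saving = 2787.5 − 0.39(7250) = -40, so a = 40
C = 40 + 0.61(2900) = 40 + 1769 = 1809

C = 1809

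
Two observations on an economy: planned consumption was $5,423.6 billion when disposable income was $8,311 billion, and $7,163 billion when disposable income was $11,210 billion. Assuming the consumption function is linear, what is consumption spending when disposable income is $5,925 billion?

C = 3992

MPC = (7163 − 5423.6)/(11210 − 8311) = 1739.4/2899 = 0.6
a = 5423.6 − 0.6(8311) = 5423.6 − 4986.6 = 437
C = 437 + 0.6(5925) = 437 + 3555 = 3992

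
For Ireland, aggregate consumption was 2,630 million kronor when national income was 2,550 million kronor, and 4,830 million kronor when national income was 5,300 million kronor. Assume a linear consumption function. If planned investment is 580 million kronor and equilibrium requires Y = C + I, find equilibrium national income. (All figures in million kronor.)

MPC = (4830 − 2630)/(5300 − 2550) = 2200/2750 = 0.8
a = 2630 − 0.8(2550) = 590
Equilibrium: Y = 590 + 0.8Y + 580
0.2Y = 1170, so Y = 1170/0.2 = 5850

Y = 5850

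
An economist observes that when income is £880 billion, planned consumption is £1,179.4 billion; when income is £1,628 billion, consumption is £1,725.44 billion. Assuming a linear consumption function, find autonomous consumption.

a = 537

MPC = ΔC/ΔY = (1725.44 − 1179.4)/(1628 − 880) = 546.04/748 = 0.73
a = C − MPC·Y = 1179.4 − 0.73(880) = 1179.4 − 642.4 = 537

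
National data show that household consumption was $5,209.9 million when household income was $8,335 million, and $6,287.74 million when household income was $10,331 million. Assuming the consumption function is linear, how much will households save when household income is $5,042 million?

S = 1610.32

MPC = (6287.74 − 5209.9)/(10331 − 8335) = 1077.84/1996 = 0.54
a = 5209.9 − 0.54(8335) = 5209.9 − 4500.9 = 709
C = 709 + 0.54(5042) = 3431.68
S = 5042 − 3431.68 = 1610.32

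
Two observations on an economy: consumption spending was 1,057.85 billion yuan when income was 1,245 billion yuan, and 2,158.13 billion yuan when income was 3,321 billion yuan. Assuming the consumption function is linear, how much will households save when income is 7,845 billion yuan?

S = 3289.15

MPC = (2158.13 − 1057.85)/(3321 − 1245) = 1100.28/2076 = 0.53
a = 1057.85 − 0.53(1245) = 1057.85 − 659.85 = 398
C = 398 + 0.53(7845) = 4555.85
S = 7845 − 4555.85 = 3289.15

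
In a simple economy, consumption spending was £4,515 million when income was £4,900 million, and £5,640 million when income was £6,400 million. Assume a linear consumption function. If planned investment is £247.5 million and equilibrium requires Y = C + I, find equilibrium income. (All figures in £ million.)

MPC = (5640 − 4515)/(6400 − 4900) = 1125/1500 = 0.75
a = 4515 − 0.75(4900) = 840
Equilibrium: Y = 840 + 0.75Y + 247.5
0.25Y = 1087.5, so Y = 1087.5/0.25 = 4350

Y = 4350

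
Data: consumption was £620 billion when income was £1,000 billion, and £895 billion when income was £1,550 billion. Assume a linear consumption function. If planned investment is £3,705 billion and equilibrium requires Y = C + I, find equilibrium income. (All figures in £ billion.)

Y = 7650

MPC = (895 − 620)/(1550 − 1000) = 275/550 = 0.5
a = 620 − 0.5(1000) = 120
Equilibrium: Y = 120 + 0.5Y + 3705
0.5Y = 3825, so Y = 3825/0.5 = 7650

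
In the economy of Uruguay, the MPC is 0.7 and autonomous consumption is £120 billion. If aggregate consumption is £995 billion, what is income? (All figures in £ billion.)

120 + 0.7Y = 995
0.7Y = 875, so Y = 875/0.7 = 1250

Y = 1250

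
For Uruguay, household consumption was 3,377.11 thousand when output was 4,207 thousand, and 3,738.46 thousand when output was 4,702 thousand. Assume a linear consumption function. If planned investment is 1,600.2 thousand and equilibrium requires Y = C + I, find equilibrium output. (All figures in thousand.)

Y = 7060

MPC = (3738.46 − 3377.11)/(4702 − 4207) = 361.35/495 = 0.73
a = 3377.11 − 0.73(4207) = 306
Equilibrium: Y = 306 + 0.73Y + 1600.2
0.27Y = 1906.2, so Y = 1906.2/0.27 = 7060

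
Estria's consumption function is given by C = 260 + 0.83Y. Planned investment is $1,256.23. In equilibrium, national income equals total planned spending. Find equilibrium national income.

Y = C + I = 260 + 0.83Y + 1256.23
Y − 0.83Y = 1516.23
0.17Y = 1516.23, so Y = 1516.23/0.17 = 8919

Y = 8919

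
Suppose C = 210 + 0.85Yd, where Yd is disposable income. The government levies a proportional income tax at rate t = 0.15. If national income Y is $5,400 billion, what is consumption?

Yd = (1 − 0.15)(5400) = 0.85(5400) = 4590
C = 210 + 0.85(4590) = 210 + 3901.5 = 4111.5

C = 4111.5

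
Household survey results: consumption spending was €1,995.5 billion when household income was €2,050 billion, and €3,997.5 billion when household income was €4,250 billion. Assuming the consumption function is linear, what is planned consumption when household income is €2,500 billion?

MPC = (3997.5 − 1995.5)/(4250 − 2050) = 2002/2200 = 0.91
a = 1995.5 − 0.91(2050) = 1995.5 − 1865.5 = 130
C = 130 + 0.91(2500) = 130 + 2275 = 2405

C = 2405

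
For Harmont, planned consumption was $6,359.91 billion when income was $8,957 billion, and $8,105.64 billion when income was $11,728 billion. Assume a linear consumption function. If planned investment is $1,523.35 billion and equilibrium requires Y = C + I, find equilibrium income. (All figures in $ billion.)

MPC = (8105.64 − 6359.91)/(11728 − 8957) = 1745.73/2771 = 0.63
a = 6359.91 − 0.63(8957) = 717
Equilibrium: Y = 717 + 0.63Y + 1523.35
0.37Y = 2240.35, so Y = 2240.35/0.37 = 6055

Y = 6055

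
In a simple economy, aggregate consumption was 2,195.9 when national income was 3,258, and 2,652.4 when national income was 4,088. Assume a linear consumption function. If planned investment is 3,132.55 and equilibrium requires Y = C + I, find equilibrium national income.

Y = 7859

MPC = (2652.4 − 2195.9)/(4088 − 3258) = 456.5/830 = 0.55
a = 2195.9 − 0.55(3258) = 404
Equilibrium: Y = 404 + 0.55Y + 3132.55
0.45Y = 3536.55, so Y = 3536.55/0.45 = 7859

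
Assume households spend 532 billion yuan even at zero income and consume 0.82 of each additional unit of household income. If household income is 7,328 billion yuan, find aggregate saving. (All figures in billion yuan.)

S = 787.04

C = 532 + 0.82(7328) = 532 + 6008.96 = 6540.96
S = Y − C = 7328 − 6540.96 = 787.04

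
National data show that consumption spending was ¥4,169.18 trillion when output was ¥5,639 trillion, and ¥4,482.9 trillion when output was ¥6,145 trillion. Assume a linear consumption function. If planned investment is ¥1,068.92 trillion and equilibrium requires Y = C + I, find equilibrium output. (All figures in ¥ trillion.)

MPC = (4482.9 − 4169.18)/(6145 − 5639) = 313.72/506 = 0.62
a = 4169.18 − 0.62(5639) = 673
Equilibrium: Y = 673 + 0.62Y + 1068.92
0.38Y = 1741.92, so Y = 1741.92/0.38 = 4584

Y = 4584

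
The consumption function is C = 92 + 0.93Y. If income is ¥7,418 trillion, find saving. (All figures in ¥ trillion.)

C = 92 + 0.93(7418) = 92 + 6898.74 = 6990.74
S = Y − C = 7418 − 6990.74 = 427.26

S = 427.26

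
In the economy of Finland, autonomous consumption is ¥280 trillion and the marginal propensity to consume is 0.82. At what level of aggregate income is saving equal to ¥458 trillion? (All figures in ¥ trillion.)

Y = 4100

S = Y − C = -280 + 0.18Y
-280 + 0.18Y = 458, so 0.18Y = 738 and Y = 4100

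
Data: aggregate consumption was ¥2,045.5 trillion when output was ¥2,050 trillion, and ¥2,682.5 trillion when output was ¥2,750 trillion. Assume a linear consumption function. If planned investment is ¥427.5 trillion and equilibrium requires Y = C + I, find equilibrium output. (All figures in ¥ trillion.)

Y = 6750

MPC = (2682.5 − 2045.5)/(2750 − 2050) = 637/700 = 0.91
a = 2045.5 − 0.91(2050) = 180
Equilibrium: Y = 180 + 0.91Y + 427.5
0.09Y = 607.5, so Y = 607.5/0.09 = 6750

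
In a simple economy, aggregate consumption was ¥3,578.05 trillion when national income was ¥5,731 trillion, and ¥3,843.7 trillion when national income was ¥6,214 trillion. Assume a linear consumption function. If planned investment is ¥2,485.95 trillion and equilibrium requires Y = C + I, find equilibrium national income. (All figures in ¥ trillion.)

MPC = (3843.7 − 3578.05)/(6214 − 5731) = 265.65/483 = 0.55
a = 3578.05 − 0.55(5731) = 426
Equilibrium: Y = 426 + 0.55Y + 2485.95
0.45Y = 2911.95, so Y = 2911.95/0.45 = 6471

Y = 6471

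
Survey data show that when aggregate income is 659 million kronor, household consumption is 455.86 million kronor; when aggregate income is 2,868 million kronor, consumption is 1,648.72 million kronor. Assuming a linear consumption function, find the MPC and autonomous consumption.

MPC = ΔC/ΔY = (1648.72 − 455.86)/(2868 − 659) = 1192.86/2209 = 0.54
a = C − MPC·Y = 455.86 − 0.54(659) = 455.86 − 355.86 = 100

MPC = 0.54; a = 100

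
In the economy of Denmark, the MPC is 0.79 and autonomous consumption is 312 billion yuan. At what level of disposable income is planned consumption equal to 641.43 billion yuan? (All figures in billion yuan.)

312 + 0.79Y = 641.43
0.79Y = 329.43, so Y = 329.43/0.79 = 417

Y = 417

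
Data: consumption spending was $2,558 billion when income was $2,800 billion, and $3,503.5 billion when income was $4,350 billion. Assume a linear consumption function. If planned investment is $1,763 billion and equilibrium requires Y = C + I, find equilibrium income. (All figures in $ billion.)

Y = 6700

MPC = (3503.5 − 2558)/(4350 − 2800) = 945.5/1550 = 0.61
a = 2558 − 0.61(2800) = 850
Equilibrium: Y = 850 + 0.61Y + 1763
0.39Y = 2613, so Y = 2613/0.39 = 6700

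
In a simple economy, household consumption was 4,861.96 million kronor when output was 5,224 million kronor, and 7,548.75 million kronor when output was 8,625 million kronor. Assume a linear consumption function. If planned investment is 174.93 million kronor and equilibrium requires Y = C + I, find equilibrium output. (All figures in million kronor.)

Y = 4333

MPC = (7548.75 − 4861.96)/(8625 − 5224) = 2686.79/3401 = 0.79
a = 4861.96 − 0.79(5224) = 735
Equilibrium: Y = 735 + 0.79Y + 174.93
0.21Y = 909.93, so Y = 909.93/0.21 = 4333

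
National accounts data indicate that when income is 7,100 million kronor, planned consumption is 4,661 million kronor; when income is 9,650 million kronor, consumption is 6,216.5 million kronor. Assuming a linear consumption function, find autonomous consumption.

a = 330

MPC = ΔC/ΔY = (6216.5 − 4661)/(9650 − 7100) = 1555.5/2550 = 0.61
a = C − MPC·Y = 4661 − 0.61(7100) = 4661 − 4331 = 330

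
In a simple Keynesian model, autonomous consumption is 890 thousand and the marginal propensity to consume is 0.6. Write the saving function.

S = -890 + 0.4Y

S = Y − C = Y − (890 + 0.6Y) = -890 + (1 − 0.6)Y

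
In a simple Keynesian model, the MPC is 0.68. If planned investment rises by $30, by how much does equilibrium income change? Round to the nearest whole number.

ΔY ≈ 94

The multiplier is 1/(1 − MPC) = 1/0.32.
ΔY = 30/0.32 = 93.75 ≈ 94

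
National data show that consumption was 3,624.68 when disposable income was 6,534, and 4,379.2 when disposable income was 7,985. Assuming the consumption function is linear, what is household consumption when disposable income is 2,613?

MPC = (4379.2 − 3624.68)/(7985 − 6534) = 754.52/1451 = 0.52
a = 3624.68 − 0.52(6534) = 3624.68 − 3397.68 = 227
C = 227 + 0.52(2613) = 227 + 1358.76 = 1585.76

C = 1585.76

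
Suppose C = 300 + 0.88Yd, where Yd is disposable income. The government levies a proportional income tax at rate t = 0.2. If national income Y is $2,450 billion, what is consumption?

C = 2024.8

Yd = (1 − 0.2)(2450) = 0.8(2450) = 1960
C = 300 + 0.88(1960) = 300 + 1724.8 = 2024.8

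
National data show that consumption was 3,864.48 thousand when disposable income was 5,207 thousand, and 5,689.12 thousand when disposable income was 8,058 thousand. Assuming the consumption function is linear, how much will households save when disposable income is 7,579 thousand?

S = 2196.44

MPC = (5689.12 − 3864.48)/(8058 − 5207) = 1824.64/2851 = 0.64
a = 3864.48 − 0.64(5207) = 3864.48 − 3332.48 = 532
C = 532 + 0.64(7579) = 5382.56
S = 7579 − 5382.56 = 2196.44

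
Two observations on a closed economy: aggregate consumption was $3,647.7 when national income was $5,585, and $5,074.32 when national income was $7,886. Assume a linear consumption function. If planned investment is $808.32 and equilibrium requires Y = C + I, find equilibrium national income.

Y = 2614

MPC = (5074.32 − 3647.7)/(7886 − 5585) = 1426.62/2301 = 0.62
a = 3647.7 − 0.62(5585) = 185
Equilibrium: Y = 185 + 0.62Y + 808.32
0.38Y = 993.32, so Y = 993.32/0.38 = 2614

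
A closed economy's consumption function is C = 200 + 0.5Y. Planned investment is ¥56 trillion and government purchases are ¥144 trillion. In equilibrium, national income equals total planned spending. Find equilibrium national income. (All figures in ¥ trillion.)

Y = 800

Y = C + I + G = 200 + 0.5Y + 56 + 144
Y − 0.5Y = 400
0.5Y = 400, so Y = 400/0.5 = 800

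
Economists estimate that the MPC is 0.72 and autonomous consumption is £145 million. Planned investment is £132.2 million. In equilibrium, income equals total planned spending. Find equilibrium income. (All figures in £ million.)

Y = 990

Y = C + I = 145 + 0.72Y + 132.2
Y − 0.72Y = 277.2
0.28Y = 277.2, so Y = 277.2/0.28 = 990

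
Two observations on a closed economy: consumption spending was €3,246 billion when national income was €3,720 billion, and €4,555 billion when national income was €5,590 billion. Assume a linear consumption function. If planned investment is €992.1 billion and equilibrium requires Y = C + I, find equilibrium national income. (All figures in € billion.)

MPC = (4555 − 3246)/(5590 − 3720) = 1309/1870 = 0.7
a = 3246 − 0.7(3720) = 642
Equilibrium: Y = 642 + 0.7Y + 992.1
0.3Y = 1634.1, so Y = 1634.1/0.3 = 5447

Y = 5447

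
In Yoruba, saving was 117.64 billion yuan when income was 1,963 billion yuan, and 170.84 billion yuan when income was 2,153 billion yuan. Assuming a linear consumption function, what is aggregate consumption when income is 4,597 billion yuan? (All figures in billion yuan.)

C = 3741.84

MPS = ΔS/ΔY = (170.84 − 117.64)/(2153 − 1963) = 53.2/190 = 0.28
MPC = 1 − MPS = 0.72
Autonomous saving = 117.64 − 0.28(1963) = -432, so a = 432
C = 432 + 0.72(4597) = 432 + 3309.84 = 3741.84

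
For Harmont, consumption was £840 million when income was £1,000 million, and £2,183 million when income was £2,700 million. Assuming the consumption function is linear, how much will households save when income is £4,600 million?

MPC = (2183 − 840)/(2700 − 1000) = 1343/1700 = 0.79
a = 840 − 0.79(1000) = 840 − 790 = 50
C = 50 + 0.79(4600) = 3684
S = 4600 − 3684 = 916

S = 916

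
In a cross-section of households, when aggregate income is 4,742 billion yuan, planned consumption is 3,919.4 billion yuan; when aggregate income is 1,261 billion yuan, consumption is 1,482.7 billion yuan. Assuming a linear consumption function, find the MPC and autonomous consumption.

MPC = 0.7; a = 600

MPC = ΔC/ΔY = (3919.4 − 1482.7)/(4742 − 1261) = 2436.7/3481 = 0.7
a = C − MPC·Y = 1482.7 − 0.7(1261) = 1482.7 − 882.7 = 600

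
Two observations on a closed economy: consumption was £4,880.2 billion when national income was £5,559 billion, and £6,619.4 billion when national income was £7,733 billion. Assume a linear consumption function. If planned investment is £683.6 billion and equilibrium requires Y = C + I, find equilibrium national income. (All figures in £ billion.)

MPC = (6619.4 − 4880.2)/(7733 − 5559) = 1739.2/2174 = 0.8
a = 4880.2 − 0.8(5559) = 433
Equilibrium: Y = 433 + 0.8Y + 683.6
0.2Y = 1116.6, so Y = 1116.6/0.2 = 5583

Y = 5583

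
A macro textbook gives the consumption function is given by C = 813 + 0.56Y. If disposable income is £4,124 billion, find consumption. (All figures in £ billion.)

C = 813 + 0.56(4124) = 813 + 2309.44 = 3122.44

C = 3122.44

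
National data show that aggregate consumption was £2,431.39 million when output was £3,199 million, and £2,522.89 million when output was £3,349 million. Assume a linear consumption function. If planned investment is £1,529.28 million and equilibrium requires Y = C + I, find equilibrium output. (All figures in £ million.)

MPC = (2522.89 − 2431.39)/(3349 − 3199) = 91.5/150 = 0.61
a = 2431.39 − 0.61(3199) = 480
Equilibrium: Y = 480 + 0.61Y + 1529.28
0.39Y = 2009.28, so Y = 2009.28/0.39 = 5152

Y = 5152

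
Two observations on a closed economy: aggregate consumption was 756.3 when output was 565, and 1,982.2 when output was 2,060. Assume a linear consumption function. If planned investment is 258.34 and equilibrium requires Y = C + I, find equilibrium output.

MPC = (1982.2 − 756.3)/(2060 − 565) = 1225.9/1495 = 0.82
a = 756.3 − 0.82(565) = 293
Equilibrium: Y = 293 + 0.82Y + 258.34
0.18Y = 551.34, so Y = 551.34/0.18 = 3063

Y = 3063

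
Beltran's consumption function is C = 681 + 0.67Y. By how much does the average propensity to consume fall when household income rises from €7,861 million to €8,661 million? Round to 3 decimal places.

At Y = 7861: C = 681 + 0.67(7861) = 5947.87, APC = 5947.87/7861 = 0.7566
At Y = 8661: C = 6483.87, APC = 6483.87/8661 = 0.7486
Fall in APC = 0.7566 − 0.7486 = 0.008

ΔAPC = 0.008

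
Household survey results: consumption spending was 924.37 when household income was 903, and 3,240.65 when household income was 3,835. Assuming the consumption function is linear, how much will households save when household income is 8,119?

MPC = (3240.65 − 924.37)/(3835 − 903) = 2316.28/2932 = 0.79
a = 924.37 − 0.79(903) = 924.37 − 713.37 = 211
C = 211 + 0.79(8119) = 6625.01
S = 8119 − 6625.01 = 1493.99

S = 1493.99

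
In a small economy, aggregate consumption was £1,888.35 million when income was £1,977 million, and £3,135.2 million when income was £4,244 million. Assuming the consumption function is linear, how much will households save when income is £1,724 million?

MPC = (3135.2 − 1888.35)/(4244 − 1977) = 1246.85/2267 = 0.55
a = 1888.35 − 0.55(1977) = 1888.35 − 1087.35 = 801
C = 801 + 0.55(1724) = 1749.2
S = 1724 − 1749.2 = -25.2

S = -25.2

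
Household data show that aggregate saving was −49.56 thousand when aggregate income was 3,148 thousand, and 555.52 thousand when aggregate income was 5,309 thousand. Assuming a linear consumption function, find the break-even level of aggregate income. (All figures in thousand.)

Y = 3325

MPS = ΔS/ΔY = (555.52 − (-49.56))/(5309 − 3148) = 605.08/2161 = 0.28
MPC = 1 − MPS = 0.72
From S(3148) = -49.56: −a + 0.28(3148) = -49.56, so a = 881.44 − (-49.56) = 931
Break-even (S = 0): Y = a/MPS = 931/0.28 = 3325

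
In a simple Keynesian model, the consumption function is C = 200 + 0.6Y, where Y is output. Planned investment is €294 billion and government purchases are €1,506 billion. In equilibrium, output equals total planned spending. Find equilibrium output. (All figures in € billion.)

Y = C + I + G = 200 + 0.6Y + 294 + 1506
Y − 0.6Y = 2000
0.4Y = 2000, so Y = 2000/0.4 = 5000

Y = 5000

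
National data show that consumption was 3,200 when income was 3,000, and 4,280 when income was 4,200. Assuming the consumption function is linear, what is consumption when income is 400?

C = 860

MPC = (4280 − 3200)/(4200 − 3000) = 1080/1200 = 0.9
a = 3200 − 0.9(3000) = 3200 − 2700 = 500
C = 500 + 0.9(400) = 500 + 360 = 860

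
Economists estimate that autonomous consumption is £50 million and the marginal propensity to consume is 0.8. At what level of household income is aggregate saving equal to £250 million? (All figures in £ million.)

Y = 1500

S = Y − C = -50 + 0.2Y
-50 + 0.2Y = 250, so 0.2Y = 300 and Y = 1500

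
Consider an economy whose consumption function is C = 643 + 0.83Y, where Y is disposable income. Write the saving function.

S = Y − C = Y − (643 + 0.83Y) = -643 + (1 − 0.83)Y

S = -643 + 0.17Y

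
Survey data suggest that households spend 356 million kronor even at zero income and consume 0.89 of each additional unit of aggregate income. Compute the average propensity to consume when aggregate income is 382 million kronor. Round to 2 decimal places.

C = 356 + 0.89(382) = 695.98
APC = C/Y = 695.98/382 = 1.82

APC = 1.82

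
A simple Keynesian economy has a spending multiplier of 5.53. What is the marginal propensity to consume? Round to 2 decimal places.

k = 1/(1 − MPC), so 1 − MPC = 1/k = 1/5.53 = 0.1808
MPC = 1 − 0.1808 = 0.82

MPC = 0.82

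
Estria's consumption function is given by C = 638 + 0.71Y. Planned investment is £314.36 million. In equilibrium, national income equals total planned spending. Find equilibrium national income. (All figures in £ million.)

Y = C + I = 638 + 0.71Y + 314.36
Y − 0.71Y = 952.36
0.29Y = 952.36, so Y = 952.36/0.29 = 3284

Y = 3284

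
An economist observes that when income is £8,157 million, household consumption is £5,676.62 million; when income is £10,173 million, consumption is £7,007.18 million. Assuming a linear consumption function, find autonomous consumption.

MPC = ΔC/ΔY = (7007.18 − 5676.62)/(10173 − 8157) = 1330.56/2016 = 0.66
a = C − MPC·Y = 5676.62 − 0.66(8157) = 5676.62 − 5383.62 = 293

a = 293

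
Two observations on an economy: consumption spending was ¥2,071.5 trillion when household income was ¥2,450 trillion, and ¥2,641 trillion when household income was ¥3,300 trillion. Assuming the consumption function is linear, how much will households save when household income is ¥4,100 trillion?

MPC = (2641 − 2071.5)/(3300 − 2450) = 569.5/850 = 0.67
a = 2071.5 − 0.67(2450) = 2071.5 − 1641.5 = 430
C = 430 + 0.67(4100) = 3177
S = 4100 − 3177 = 923

S = 923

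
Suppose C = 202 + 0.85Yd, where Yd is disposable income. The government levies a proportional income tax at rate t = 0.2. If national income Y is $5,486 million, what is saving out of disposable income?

S = 456.32

Yd = (1 − 0.2)(5486) = 0.8(5486) = 4388.8
C = 202 + 0.85(4388.8) = 202 + 3730.48 = 3932.48
S = Yd − C = 4388.8 − 3932.48 = 456.32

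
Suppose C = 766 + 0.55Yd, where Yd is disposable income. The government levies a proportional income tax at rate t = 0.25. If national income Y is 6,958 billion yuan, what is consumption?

Yd = (1 − 0.25)(6958) = 0.75(6958) = 5218.5
C = 766 + 0.55(5218.5) = 766 + 2870.175 = 3636.175

C = 3636.175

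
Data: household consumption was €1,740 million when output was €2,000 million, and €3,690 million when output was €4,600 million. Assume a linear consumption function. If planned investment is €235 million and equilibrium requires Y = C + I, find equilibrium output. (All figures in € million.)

Y = 1900

MPC = (3690 − 1740)/(4600 − 2000) = 1950/2600 = 0.75
a = 1740 − 0.75(2000) = 240
Equilibrium: Y = 240 + 0.75Y + 235
0.25Y = 475, so Y = 475/0.25 = 1900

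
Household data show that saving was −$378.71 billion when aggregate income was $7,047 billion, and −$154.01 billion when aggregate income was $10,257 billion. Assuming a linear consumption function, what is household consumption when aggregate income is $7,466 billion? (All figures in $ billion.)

MPS = ΔS/ΔY = (-154.01 − (-378.71))/(10257 − 7047) = 224.7/3210 = 0.07
MPC = 1 − MPS = 0.93
Autonomous saving = -378.71 − 0.07(7047) = -872, so a = 872
C = 872 + 0.93(7466) = 872 + 6943.38 = 7815.38

C = 7815.38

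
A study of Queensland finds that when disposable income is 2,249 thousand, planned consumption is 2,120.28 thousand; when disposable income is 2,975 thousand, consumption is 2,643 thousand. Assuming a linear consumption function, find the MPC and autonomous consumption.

MPC = 0.72; a = 501

MPC = ΔC/ΔY = (2643 − 2120.28)/(2975 − 2249) = 522.72/726 = 0.72
a = C − MPC·Y = 2120.28 − 0.72(2249) = 2120.28 − 1619.28 = 501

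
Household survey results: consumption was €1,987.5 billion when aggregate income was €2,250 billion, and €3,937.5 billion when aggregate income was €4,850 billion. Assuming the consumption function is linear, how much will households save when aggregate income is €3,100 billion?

S = 475

MPC = (3937.5 − 1987.5)/(4850 − 2250) = 1950/2600 = 0.75
a = 1987.5 − 0.75(2250) = 1987.5 − 1687.5 = 300
C = 300 + 0.75(3100) = 2625
S = 3100 − 2625 = 475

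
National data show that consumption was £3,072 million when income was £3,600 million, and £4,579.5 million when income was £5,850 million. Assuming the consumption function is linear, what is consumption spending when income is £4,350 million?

C = 3574.5

MPC = (4579.5 − 3072)/(5850 − 3600) = 1507.5/2250 = 0.67
a = 3072 − 0.67(3600) = 3072 − 2412 = 660
C = 660 + 0.67(4350) = 660 + 2914.5 = 3574.5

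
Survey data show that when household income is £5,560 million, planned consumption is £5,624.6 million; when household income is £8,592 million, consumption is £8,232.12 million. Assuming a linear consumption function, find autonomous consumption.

MPC = ΔC/ΔY = (8232.12 − 5624.6)/(8592 − 5560) = 2607.52/3032 = 0.86
a = C − MPC·Y = 5624.6 − 0.86(5560) = 5624.6 − 4781.6 = 843

a = 843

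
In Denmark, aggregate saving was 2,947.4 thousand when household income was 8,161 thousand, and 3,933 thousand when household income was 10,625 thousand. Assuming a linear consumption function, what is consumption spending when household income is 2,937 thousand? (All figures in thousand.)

C = 2079.2

MPS = ΔS/ΔY = (3933 − 2947.4)/(10625 − 8161) = 985.6/2464 = 0.4
MPC = 1 − MPS = 0.6
Autonomous saving = 2947.4 − 0.4(8161) = -317, so a = 317
C = 317 + 0.6(2937) = 317 + 1762.2 = 2079.2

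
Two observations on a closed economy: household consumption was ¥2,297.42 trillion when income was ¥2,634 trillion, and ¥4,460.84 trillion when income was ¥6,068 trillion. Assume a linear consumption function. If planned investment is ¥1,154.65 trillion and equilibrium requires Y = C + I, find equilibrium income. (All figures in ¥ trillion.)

MPC = (4460.84 − 2297.42)/(6068 − 2634) = 2163.42/3434 = 0.63
a = 2297.42 − 0.63(2634) = 638
Equilibrium: Y = 638 + 0.63Y + 1154.65
0.37Y = 1792.65, so Y = 1792.65/0.37 = 4845

Y = 4845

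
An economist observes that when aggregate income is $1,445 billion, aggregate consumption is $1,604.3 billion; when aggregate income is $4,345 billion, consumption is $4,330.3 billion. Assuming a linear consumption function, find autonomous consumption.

a = 246

MPC = ΔC/ΔY = (4330.3 − 1604.3)/(4345 − 1445) = 2726/2900 = 0.94
a = C − MPC·Y = 1604.3 − 0.94(1445) = 1604.3 − 1358.3 = 246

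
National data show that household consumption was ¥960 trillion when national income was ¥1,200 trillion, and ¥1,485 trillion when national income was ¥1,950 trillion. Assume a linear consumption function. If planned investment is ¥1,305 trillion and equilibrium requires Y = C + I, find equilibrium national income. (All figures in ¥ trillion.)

MPC = (1485 − 960)/(1950 − 1200) = 525/750 = 0.7
a = 960 − 0.7(1200) = 120
Equilibrium: Y = 120 + 0.7Y + 1305
0.3Y = 1425, so Y = 1425/0.3 = 4750

Y = 4750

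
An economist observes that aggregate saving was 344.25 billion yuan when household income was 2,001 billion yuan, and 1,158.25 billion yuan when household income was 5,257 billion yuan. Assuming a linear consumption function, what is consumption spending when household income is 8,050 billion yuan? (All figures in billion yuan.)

MPS = ΔS/ΔY = (1158.25 − 344.25)/(5257 − 2001) = 814/3256 = 0.25
MPC = 1 − MPS = 0.75
Autonomous saving = 344.25 − 0.25(2001) = -156, so a = 156
C = 156 + 0.75(8050) = 156 + 6037.5 = 6193.5

C = 6193.5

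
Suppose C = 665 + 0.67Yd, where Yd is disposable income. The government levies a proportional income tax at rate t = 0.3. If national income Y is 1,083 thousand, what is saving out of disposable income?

S = -414.827

Yd = (1 − 0.3)(1083) = 0.7(1083) = 758.1
C = 665 + 0.67(758.1) = 665 + 507.927 = 1172.927
S = Yd − C = 758.1 − 1172.927 = -414.827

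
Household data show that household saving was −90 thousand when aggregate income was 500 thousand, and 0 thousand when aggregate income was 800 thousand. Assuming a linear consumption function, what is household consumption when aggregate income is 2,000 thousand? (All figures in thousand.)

C = 1640

MPS = ΔS/ΔY = (0 − (-90))/(800 − 500) = 90/300 = 0.3
MPC = 1 − MPS = 0.7
Autonomous saving = -90 − 0.3(500) = -240, so a = 240
C = 240 + 0.7(2000) = 240 + 1400 = 1640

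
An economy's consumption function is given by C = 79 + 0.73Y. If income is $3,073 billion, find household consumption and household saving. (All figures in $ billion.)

C = 2322.29; S = 750.71

C = 79 + 0.73(3073) = 79 + 2243.29 = 2322.29
S = Y − C = 3073 − 2322.29 = 750.71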